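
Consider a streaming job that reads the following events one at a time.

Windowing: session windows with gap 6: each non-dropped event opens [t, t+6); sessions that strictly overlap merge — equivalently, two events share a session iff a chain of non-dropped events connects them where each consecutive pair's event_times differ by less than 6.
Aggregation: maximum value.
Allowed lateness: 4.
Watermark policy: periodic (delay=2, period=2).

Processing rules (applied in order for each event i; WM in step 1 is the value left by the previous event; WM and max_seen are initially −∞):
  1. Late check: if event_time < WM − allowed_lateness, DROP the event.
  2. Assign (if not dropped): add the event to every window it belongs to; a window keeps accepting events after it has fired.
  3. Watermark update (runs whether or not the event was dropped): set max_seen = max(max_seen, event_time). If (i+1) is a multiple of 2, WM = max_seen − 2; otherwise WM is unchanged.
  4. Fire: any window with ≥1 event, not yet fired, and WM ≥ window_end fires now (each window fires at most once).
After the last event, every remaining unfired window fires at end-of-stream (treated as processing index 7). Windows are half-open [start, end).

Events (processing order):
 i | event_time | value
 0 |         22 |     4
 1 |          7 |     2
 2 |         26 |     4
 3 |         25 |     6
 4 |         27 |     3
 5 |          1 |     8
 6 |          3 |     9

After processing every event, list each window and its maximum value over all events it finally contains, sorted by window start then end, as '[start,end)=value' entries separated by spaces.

i=0 t=22 v=4: → [22,28); WM=−∞
i=1 t=7 v=2: → [7,13); WM=20
i=2 t=26 v=4: → [22,32); WM=20
i=3 t=25 v=6: → [22,32); WM=24
i=4 t=27 v=3: → [22,33); WM=24
i=5 t=1 v=8: DROP (t<24-4); WM=25
i=6 t=3 v=9: DROP (t<25-4); WM=25

[7,13)=2 [22,33)=6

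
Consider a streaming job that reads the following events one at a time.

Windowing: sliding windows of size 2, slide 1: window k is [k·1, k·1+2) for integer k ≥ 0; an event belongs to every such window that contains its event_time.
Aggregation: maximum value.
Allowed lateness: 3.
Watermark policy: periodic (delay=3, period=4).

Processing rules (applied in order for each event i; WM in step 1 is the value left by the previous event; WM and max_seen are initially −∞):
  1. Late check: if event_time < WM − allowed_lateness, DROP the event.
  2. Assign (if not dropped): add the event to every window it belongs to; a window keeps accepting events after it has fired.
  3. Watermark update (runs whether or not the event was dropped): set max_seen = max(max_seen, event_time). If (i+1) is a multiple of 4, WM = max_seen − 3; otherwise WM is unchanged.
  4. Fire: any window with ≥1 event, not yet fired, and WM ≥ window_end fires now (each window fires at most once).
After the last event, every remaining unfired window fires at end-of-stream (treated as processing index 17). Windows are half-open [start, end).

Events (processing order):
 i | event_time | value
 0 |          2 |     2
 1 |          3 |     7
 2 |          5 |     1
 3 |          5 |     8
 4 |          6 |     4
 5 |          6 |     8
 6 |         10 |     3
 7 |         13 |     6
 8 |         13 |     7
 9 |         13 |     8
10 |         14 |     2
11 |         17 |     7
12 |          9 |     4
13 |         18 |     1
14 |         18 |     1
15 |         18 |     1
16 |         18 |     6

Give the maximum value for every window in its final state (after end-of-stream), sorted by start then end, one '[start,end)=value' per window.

i=0 t=2 v=2: → [2,4),[1,3); WM=−∞
i=1 t=3 v=7: → [3,5),[2,4); WM=−∞
i=2 t=5 v=1: → [5,7),[4,6); WM=−∞
i=3 t=5 v=8: → [5,7),[4,6); WM=2
i=4 t=6 v=4: → [6,8),[5,7); WM=2
i=5 t=6 v=8: → [6,8),[5,7); WM=2
i=6 t=10 v=3: → [10,12),[9,11); WM=2
i=7 t=13 v=6: → [13,15),[12,14); WM=10; [1,3) fires=2 [2,4) fires=7 [3,5) fires=7 [4,6) fires=8 [5,7) fires=8 [6,8) fires=8
i=8 t=13 v=7: → [13,15),[12,14); WM=10
i=9 t=13 v=8: → [13,15),[12,14); WM=10
i=10 t=14 v=2: → [14,16),[13,15); WM=10
i=11 t=17 v=7: → [17,19),[16,18); WM=14; [9,11) fires=3 [10,12) fires=3 [12,14) fires=8
i=12 t=9 v=4: DROP (t<14-3); WM=14
i=13 t=18 v=1: → [18,20),[17,19); WM=14
i=14 t=18 v=1: → [18,20),[17,19); WM=14
i=15 t=18 v=1: → [18,20),[17,19); WM=15; [13,15) fires=8
i=16 t=18 v=6: → [18,20),[17,19); WM=15

[1,3)=2 [2,4)=7 [3,5)=7 [4,6)=8 [5,7)=8 [6,8)=8 [9,11)=3 [10,12)=3 [12,14)=8 [13,15)=8 [14,16)=2 [16,18)=7 [17,19)=7 [18,20)=6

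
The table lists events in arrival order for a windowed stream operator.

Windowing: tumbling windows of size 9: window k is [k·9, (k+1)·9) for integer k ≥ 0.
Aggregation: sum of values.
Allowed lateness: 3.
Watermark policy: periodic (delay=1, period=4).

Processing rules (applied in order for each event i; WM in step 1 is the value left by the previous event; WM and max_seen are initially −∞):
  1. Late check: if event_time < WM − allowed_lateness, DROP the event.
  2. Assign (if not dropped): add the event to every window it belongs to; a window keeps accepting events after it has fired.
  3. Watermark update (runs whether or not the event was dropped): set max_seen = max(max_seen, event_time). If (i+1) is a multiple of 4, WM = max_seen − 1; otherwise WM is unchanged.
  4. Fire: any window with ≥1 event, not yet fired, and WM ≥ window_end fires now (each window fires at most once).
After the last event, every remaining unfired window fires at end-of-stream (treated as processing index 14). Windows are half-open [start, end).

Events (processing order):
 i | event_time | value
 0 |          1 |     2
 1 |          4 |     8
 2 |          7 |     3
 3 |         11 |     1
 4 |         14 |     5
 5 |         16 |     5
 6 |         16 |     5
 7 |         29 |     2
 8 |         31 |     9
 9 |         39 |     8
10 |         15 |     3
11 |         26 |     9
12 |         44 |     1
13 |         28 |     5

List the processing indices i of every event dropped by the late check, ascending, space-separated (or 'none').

10 13

i=0 t=1 v=2: → [0,9); WM=−∞
i=1 t=4 v=8: → [0,9); WM=−∞
i=2 t=7 v=3: → [0,9); WM=−∞
i=3 t=11 v=1: → [9,18); WM=10; [0,9) fires=13
i=4 t=14 v=5: → [9,18); WM=10
i=5 t=16 v=5: → [9,18); WM=10
i=6 t=16 v=5: → [9,18); WM=10
i=7 t=29 v=2: → [27,36); WM=28; [9,18) fires=16
i=8 t=31 v=9: → [27,36); WM=28
i=9 t=39 v=8: → [36,45); WM=28
i=10 t=15 v=3: DROP (t<28-3); WM=28
i=11 t=26 v=9: → [18,27); WM=38; [18,27) fires=9 [27,36) fires=11
i=12 t=44 v=1: → [36,45); WM=38
i=13 t=28 v=5: DROP (t<38-3); WM=38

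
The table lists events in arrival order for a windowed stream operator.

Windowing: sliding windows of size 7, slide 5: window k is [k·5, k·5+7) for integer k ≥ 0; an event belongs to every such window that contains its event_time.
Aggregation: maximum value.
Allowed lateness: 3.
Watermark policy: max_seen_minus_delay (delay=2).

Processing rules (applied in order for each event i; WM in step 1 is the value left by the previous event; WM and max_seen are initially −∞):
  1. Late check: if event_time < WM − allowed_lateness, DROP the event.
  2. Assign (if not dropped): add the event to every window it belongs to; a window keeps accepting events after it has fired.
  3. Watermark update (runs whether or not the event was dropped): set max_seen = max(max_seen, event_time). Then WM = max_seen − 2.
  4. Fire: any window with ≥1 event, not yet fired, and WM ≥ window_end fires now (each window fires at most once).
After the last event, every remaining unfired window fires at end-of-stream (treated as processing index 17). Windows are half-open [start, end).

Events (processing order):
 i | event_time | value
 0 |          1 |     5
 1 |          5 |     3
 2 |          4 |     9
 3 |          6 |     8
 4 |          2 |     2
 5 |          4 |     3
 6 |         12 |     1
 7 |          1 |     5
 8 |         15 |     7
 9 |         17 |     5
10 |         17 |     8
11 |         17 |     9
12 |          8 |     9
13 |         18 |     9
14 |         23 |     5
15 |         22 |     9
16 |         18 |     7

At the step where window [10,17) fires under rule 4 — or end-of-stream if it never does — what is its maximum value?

7

i=0 t=1 v=5: → [0,7); WM=-1
i=1 t=5 v=3: → [5,12),[0,7); WM=3
i=2 t=4 v=9: → [0,7); WM=3
i=3 t=6 v=8: → [5,12),[0,7); WM=4
i=4 t=2 v=2: → [0,7); WM=4
i=5 t=4 v=3: → [0,7); WM=4
i=6 t=12 v=1: → [10,17); WM=10; [0,7) fires=9
i=7 t=1 v=5: DROP (t<10-3); WM=10
i=8 t=15 v=7: → [15,22),[10,17); WM=13; [5,12) fires=8
i=9 t=17 v=5: → [15,22); WM=15
i=10 t=17 v=8: → [15,22); WM=15
i=11 t=17 v=9: → [15,22); WM=15
i=12 t=8 v=9: DROP (t<15-3); WM=15
i=13 t=18 v=9: → [15,22); WM=16
i=14 t=23 v=5: → [20,27); WM=21; [10,17) fires=7
i=15 t=22 v=9: → [20,27); WM=21
i=16 t=18 v=7: → [15,22); WM=21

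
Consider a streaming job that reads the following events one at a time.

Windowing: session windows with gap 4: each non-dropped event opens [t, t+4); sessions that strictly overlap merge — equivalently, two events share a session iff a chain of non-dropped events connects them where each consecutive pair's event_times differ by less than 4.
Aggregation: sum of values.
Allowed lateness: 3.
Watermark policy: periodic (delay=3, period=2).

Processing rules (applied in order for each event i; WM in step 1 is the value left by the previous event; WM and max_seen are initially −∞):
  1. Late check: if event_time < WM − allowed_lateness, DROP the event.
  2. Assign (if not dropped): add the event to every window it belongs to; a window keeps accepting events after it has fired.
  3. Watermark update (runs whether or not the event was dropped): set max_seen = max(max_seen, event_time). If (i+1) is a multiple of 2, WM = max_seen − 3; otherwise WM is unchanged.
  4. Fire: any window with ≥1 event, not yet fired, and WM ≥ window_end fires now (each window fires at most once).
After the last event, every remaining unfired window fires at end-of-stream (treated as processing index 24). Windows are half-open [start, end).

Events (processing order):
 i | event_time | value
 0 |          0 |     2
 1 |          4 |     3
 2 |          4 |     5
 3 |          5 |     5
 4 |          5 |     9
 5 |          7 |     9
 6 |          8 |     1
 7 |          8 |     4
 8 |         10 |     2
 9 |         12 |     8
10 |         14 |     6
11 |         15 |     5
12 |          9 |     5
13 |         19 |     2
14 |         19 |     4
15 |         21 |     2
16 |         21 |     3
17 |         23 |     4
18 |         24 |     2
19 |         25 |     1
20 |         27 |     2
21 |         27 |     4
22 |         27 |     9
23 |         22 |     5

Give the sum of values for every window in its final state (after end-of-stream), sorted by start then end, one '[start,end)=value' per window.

i=0 t=0 v=2: → [0,4); WM=−∞
i=1 t=4 v=3: → [4,8); WM=1
i=2 t=4 v=5: → [4,8); WM=1
i=3 t=5 v=5: → [4,9); WM=2
i=4 t=5 v=9: → [4,9); WM=2
i=5 t=7 v=9: → [4,11); WM=4
i=6 t=8 v=1: → [4,12); WM=4
i=7 t=8 v=4: → [4,12); WM=5
i=8 t=10 v=2: → [4,14); WM=5
i=9 t=12 v=8: → [4,16); WM=9
i=10 t=14 v=6: → [4,18); WM=9
i=11 t=15 v=5: → [4,19); WM=12
i=12 t=9 v=5: → [4,19); WM=12
i=13 t=19 v=2: → [19,23); WM=16
i=14 t=19 v=4: → [19,23); WM=16
i=15 t=21 v=2: → [19,25); WM=18
i=16 t=21 v=3: → [19,25); WM=18
i=17 t=23 v=4: → [19,27); WM=20
i=18 t=24 v=2: → [19,28); WM=20
i=19 t=25 v=1: → [19,29); WM=22
i=20 t=27 v=2: → [19,31); WM=22
i=21 t=27 v=4: → [19,31); WM=24
i=22 t=27 v=9: → [19,31); WM=24
i=23 t=22 v=5: → [19,31); WM=24

[0,4)=2 [4,19)=62 [19,31)=38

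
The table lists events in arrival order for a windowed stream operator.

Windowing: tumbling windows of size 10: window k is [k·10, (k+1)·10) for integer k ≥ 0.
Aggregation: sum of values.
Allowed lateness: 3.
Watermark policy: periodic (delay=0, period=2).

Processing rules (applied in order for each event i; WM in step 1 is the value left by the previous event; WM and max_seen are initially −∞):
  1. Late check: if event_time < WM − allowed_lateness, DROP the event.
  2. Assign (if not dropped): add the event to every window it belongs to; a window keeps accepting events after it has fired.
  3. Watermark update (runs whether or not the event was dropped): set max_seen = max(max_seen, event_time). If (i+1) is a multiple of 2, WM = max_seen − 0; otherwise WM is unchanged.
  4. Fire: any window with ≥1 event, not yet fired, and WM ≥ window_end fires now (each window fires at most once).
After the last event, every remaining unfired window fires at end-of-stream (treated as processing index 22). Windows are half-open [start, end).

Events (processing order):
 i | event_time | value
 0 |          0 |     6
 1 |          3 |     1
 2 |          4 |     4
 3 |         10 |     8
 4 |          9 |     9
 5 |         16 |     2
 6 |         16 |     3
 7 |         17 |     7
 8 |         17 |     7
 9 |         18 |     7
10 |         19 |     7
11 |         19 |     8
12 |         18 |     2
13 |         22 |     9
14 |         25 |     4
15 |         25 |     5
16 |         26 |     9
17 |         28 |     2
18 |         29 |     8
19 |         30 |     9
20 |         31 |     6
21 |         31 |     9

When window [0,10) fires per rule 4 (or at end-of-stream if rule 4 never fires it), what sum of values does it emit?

11

i=0 t=0 v=6: → [0,10); WM=−∞
i=1 t=3 v=1: → [0,10); WM=3
i=2 t=4 v=4: → [0,10); WM=3
i=3 t=10 v=8: → [10,20); WM=10; [0,10) fires=11
i=4 t=9 v=9: → [0,10); WM=10
i=5 t=16 v=2: → [10,20); WM=16
i=6 t=16 v=3: → [10,20); WM=16
i=7 t=17 v=7: → [10,20); WM=17
i=8 t=17 v=7: → [10,20); WM=17
i=9 t=18 v=7: → [10,20); WM=18
i=10 t=19 v=7: → [10,20); WM=18
i=11 t=19 v=8: → [10,20); WM=19
i=12 t=18 v=2: → [10,20); WM=19
i=13 t=22 v=9: → [20,30); WM=22; [10,20) fires=51
i=14 t=25 v=4: → [20,30); WM=22
i=15 t=25 v=5: → [20,30); WM=25
i=16 t=26 v=9: → [20,30); WM=25
i=17 t=28 v=2: → [20,30); WM=28
i=18 t=29 v=8: → [20,30); WM=28
i=19 t=30 v=9: → [30,40); WM=30; [20,30) fires=37
i=20 t=31 v=6: → [30,40); WM=30
i=21 t=31 v=9: → [30,40); WM=31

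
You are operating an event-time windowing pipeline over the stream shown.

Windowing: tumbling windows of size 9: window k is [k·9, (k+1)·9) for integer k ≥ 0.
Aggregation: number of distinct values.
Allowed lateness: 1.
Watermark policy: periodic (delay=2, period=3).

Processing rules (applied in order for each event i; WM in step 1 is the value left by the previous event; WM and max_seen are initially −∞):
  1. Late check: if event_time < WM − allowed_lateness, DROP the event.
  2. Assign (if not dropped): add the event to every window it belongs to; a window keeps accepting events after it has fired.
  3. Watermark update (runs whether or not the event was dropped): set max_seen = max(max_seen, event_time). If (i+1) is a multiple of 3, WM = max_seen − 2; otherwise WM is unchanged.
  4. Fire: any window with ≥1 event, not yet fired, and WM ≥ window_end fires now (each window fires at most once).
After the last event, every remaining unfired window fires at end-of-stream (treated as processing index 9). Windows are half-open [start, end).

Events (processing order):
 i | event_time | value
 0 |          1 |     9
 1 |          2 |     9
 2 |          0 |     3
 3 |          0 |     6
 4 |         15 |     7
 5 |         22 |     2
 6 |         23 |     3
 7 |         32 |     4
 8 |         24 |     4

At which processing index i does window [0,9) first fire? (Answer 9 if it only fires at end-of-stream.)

i=0 t=1 v=9: → [0,9); WM=−∞
i=1 t=2 v=9: → [0,9); WM=−∞
i=2 t=0 v=3: → [0,9); WM=0
i=3 t=0 v=6: → [0,9); WM=0
i=4 t=15 v=7: → [9,18); WM=0
i=5 t=22 v=2: → [18,27); WM=20; [0,9) fires=3 [9,18) fires=1
i=6 t=23 v=3: → [18,27); WM=20
i=7 t=32 v=4: → [27,36); WM=20
i=8 t=24 v=4: → [18,27); WM=30; [18,27) fires=3

5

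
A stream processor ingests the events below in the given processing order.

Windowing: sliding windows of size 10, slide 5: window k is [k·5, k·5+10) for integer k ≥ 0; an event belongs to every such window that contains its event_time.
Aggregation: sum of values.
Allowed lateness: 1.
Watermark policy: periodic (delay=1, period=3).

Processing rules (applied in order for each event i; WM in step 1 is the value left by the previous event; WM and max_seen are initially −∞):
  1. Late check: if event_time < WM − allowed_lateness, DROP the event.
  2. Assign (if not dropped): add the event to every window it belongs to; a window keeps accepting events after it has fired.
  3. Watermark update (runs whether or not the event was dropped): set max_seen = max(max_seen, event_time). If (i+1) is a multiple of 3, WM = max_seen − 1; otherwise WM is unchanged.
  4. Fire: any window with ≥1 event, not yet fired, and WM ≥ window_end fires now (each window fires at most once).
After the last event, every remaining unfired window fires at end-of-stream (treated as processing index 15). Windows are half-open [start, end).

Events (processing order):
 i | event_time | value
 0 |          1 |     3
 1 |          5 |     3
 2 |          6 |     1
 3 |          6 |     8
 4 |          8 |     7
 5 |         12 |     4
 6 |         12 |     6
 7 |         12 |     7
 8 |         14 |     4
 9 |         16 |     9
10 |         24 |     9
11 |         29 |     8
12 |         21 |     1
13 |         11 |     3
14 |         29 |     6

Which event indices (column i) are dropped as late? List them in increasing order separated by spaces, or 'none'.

12 13

i=0 t=1 v=3: → [0,10); WM=−∞
i=1 t=5 v=3: → [5,15),[0,10); WM=−∞
i=2 t=6 v=1: → [5,15),[0,10); WM=5
i=3 t=6 v=8: → [5,15),[0,10); WM=5
i=4 t=8 v=7: → [5,15),[0,10); WM=5
i=5 t=12 v=4: → [10,20),[5,15); WM=11; [0,10) fires=22
i=6 t=12 v=6: → [10,20),[5,15); WM=11
i=7 t=12 v=7: → [10,20),[5,15); WM=11
i=8 t=14 v=4: → [10,20),[5,15); WM=13
i=9 t=16 v=9: → [15,25),[10,20); WM=13
i=10 t=24 v=9: → [20,30),[15,25); WM=13
i=11 t=29 v=8: → [25,35),[20,30); WM=28; [5,15) fires=40 [10,20) fires=30 [15,25) fires=18
i=12 t=21 v=1: DROP (t<28-1); WM=28
i=13 t=11 v=3: DROP (t<28-1); WM=28
i=14 t=29 v=6: → [25,35),[20,30); WM=28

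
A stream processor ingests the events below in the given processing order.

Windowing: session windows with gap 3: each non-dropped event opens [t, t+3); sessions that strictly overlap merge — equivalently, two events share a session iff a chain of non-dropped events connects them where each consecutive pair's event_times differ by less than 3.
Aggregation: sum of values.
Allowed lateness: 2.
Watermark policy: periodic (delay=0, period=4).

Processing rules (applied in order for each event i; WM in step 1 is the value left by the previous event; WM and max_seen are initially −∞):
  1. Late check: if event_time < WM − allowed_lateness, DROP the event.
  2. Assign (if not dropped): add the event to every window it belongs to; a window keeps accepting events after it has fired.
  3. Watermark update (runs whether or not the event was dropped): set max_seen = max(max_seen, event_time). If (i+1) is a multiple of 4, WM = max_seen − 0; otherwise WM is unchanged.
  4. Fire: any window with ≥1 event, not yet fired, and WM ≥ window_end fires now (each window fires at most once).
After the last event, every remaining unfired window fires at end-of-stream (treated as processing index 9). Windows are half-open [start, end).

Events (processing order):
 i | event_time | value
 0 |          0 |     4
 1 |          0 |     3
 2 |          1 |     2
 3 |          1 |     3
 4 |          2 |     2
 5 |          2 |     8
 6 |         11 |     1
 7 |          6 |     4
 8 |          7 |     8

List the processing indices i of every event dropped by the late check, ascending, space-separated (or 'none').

i=0 t=0 v=4: → [0,3); WM=−∞
i=1 t=0 v=3: → [0,3); WM=−∞
i=2 t=1 v=2: → [0,4); WM=−∞
i=3 t=1 v=3: → [0,4); WM=1
i=4 t=2 v=2: → [0,5); WM=1
i=5 t=2 v=8: → [0,5); WM=1
i=6 t=11 v=1: → [11,14); WM=1
i=7 t=6 v=4: → [6,9); WM=11
i=8 t=7 v=8: DROP (t<11-2); WM=11

8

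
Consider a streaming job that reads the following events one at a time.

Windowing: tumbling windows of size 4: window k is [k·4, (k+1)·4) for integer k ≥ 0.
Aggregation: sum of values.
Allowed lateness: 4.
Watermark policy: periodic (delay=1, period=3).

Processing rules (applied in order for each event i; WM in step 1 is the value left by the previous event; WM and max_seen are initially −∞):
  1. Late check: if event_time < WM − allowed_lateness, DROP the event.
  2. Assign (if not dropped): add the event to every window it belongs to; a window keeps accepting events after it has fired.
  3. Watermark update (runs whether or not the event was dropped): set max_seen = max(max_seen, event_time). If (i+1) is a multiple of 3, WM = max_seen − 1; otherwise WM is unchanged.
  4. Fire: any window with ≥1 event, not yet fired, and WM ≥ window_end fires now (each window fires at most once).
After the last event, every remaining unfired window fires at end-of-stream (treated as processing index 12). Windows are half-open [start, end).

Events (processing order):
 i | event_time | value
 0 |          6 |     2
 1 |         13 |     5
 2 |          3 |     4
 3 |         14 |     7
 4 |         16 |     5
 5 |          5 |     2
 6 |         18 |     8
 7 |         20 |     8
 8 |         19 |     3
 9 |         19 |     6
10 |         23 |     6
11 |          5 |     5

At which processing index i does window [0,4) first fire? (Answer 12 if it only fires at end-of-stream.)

i=0 t=6 v=2: → [4,8); WM=−∞
i=1 t=13 v=5: → [12,16); WM=−∞
i=2 t=3 v=4: → [0,4); WM=12; [0,4) fires=4 [4,8) fires=2
i=3 t=14 v=7: → [12,16); WM=12
i=4 t=16 v=5: → [16,20); WM=12
i=5 t=5 v=2: DROP (t<12-4); WM=15
i=6 t=18 v=8: → [16,20); WM=15
i=7 t=20 v=8: → [20,24); WM=15
i=8 t=19 v=3: → [16,20); WM=19; [12,16) fires=12
i=9 t=19 v=6: → [16,20); WM=19
i=10 t=23 v=6: → [20,24); WM=19
i=11 t=5 v=5: DROP (t<19-4); WM=22; [16,20) fires=22

2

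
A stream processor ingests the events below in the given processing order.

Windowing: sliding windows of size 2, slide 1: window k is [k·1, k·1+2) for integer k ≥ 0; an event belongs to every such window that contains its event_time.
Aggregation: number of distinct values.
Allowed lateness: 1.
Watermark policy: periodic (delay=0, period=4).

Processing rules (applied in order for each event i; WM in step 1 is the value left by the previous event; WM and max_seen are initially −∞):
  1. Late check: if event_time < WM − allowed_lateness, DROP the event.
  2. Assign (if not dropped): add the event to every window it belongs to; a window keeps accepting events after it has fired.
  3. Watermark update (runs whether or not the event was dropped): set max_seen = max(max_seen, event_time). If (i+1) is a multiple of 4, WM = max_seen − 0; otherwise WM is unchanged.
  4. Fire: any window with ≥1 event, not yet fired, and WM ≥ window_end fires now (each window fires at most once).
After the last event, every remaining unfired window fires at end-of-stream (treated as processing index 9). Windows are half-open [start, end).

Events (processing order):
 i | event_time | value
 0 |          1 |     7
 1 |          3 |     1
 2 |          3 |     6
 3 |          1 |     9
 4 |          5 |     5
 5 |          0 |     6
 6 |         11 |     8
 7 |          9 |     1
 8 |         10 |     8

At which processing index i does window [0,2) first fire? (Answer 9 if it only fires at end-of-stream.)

i=0 t=1 v=7: → [1,3),[0,2); WM=−∞
i=1 t=3 v=1: → [3,5),[2,4); WM=−∞
i=2 t=3 v=6: → [3,5),[2,4); WM=−∞
i=3 t=1 v=9: → [1,3),[0,2); WM=3; [0,2) fires=2 [1,3) fires=2
i=4 t=5 v=5: → [5,7),[4,6); WM=3
i=5 t=0 v=6: DROP (t<3-1); WM=3
i=6 t=11 v=8: → [11,13),[10,12); WM=3
i=7 t=9 v=1: → [9,11),[8,10); WM=11; [2,4) fires=2 [3,5) fires=2 [4,6) fires=1 [5,7) fires=1 [8,10) fires=1 [9,11) fires=1
i=8 t=10 v=8: → [10,12),[9,11); WM=11

3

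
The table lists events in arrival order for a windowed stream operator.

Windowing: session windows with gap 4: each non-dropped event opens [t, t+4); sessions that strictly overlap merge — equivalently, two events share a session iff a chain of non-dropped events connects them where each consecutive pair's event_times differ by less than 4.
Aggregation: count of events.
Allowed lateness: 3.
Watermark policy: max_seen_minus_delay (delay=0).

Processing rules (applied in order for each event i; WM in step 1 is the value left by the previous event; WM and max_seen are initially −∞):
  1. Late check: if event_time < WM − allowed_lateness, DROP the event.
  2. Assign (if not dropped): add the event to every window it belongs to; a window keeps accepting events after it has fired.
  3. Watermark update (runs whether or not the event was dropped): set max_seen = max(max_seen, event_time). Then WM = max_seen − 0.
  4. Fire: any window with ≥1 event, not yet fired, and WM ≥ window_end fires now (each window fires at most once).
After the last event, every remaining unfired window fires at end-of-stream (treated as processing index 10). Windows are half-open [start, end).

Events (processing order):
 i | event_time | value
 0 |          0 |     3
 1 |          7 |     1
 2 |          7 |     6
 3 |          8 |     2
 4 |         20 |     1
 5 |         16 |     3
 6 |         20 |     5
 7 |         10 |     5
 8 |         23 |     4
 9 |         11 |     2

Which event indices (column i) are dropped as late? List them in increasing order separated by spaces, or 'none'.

i=0 t=0 v=3: → [0,4); WM=0
i=1 t=7 v=1: → [7,11); WM=7
i=2 t=7 v=6: → [7,11); WM=7
i=3 t=8 v=2: → [7,12); WM=8
i=4 t=20 v=1: → [20,24); WM=20
i=5 t=16 v=3: DROP (t<20-3); WM=20
i=6 t=20 v=5: → [20,24); WM=20
i=7 t=10 v=5: DROP (t<20-3); WM=20
i=8 t=23 v=4: → [20,27); WM=23
i=9 t=11 v=2: DROP (t<23-3); WM=23

5 7 9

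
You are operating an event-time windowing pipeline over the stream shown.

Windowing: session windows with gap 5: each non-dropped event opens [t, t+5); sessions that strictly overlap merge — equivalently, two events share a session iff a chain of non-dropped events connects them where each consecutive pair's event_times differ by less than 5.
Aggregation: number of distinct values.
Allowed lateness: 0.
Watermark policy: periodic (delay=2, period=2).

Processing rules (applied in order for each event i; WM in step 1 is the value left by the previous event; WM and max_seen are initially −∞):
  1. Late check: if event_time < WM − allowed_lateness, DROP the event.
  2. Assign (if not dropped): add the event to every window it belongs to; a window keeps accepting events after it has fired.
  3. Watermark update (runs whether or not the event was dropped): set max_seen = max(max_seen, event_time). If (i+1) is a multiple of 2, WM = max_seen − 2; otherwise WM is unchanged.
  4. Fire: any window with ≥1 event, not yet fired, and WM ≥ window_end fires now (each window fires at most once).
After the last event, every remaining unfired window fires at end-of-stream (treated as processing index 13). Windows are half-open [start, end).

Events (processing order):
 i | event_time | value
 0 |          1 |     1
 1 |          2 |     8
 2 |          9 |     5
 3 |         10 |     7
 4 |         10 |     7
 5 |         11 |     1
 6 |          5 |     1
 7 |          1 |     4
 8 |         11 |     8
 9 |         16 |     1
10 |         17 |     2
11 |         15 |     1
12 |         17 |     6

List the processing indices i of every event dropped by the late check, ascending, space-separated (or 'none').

i=0 t=1 v=1: → [1,6); WM=−∞
i=1 t=2 v=8: → [1,7); WM=0
i=2 t=9 v=5: → [9,14); WM=0
i=3 t=10 v=7: → [9,15); WM=8
i=4 t=10 v=7: → [9,15); WM=8
i=5 t=11 v=1: → [9,16); WM=9
i=6 t=5 v=1: DROP (t<9-0); WM=9
i=7 t=1 v=4: DROP (t<9-0); WM=9
i=8 t=11 v=8: → [9,16); WM=9
i=9 t=16 v=1: → [16,21); WM=14
i=10 t=17 v=2: → [16,22); WM=14
i=11 t=15 v=1: → [9,22); WM=15
i=12 t=17 v=6: → [9,22); WM=15

6 7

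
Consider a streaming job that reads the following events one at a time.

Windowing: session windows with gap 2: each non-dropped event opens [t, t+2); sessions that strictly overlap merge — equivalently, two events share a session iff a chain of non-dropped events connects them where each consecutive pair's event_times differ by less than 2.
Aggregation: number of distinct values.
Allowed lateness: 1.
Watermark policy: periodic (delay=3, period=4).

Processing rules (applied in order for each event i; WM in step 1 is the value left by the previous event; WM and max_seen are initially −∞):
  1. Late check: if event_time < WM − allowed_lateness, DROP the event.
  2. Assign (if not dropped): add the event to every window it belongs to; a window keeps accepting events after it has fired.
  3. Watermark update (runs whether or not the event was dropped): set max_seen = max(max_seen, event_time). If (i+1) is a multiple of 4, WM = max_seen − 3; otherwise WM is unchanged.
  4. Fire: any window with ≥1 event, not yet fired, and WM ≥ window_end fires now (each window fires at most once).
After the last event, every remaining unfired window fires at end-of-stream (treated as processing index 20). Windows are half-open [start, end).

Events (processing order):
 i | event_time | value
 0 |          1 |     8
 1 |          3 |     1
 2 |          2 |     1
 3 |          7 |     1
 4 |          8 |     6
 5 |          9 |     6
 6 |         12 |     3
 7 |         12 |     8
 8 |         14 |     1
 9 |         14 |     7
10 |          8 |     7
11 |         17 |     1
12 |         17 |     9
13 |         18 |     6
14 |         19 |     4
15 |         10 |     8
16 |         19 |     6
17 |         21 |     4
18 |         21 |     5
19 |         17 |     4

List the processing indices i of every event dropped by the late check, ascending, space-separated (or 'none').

i=0 t=1 v=8: → [1,3); WM=−∞
i=1 t=3 v=1: → [3,5); WM=−∞
i=2 t=2 v=1: → [1,5); WM=−∞
i=3 t=7 v=1: → [7,9); WM=4
i=4 t=8 v=6: → [7,10); WM=4
i=5 t=9 v=6: → [7,11); WM=4
i=6 t=12 v=3: → [12,14); WM=4
i=7 t=12 v=8: → [12,14); WM=9
i=8 t=14 v=1: → [14,16); WM=9
i=9 t=14 v=7: → [14,16); WM=9
i=10 t=8 v=7: → [7,11); WM=9
i=11 t=17 v=1: → [17,19); WM=14
i=12 t=17 v=9: → [17,19); WM=14
i=13 t=18 v=6: → [17,20); WM=14
i=14 t=19 v=4: → [17,21); WM=14
i=15 t=10 v=8: DROP (t<14-1); WM=16
i=16 t=19 v=6: → [17,21); WM=16
i=17 t=21 v=4: → [21,23); WM=16
i=18 t=21 v=5: → [21,23); WM=16
i=19 t=17 v=4: → [17,21); WM=18

15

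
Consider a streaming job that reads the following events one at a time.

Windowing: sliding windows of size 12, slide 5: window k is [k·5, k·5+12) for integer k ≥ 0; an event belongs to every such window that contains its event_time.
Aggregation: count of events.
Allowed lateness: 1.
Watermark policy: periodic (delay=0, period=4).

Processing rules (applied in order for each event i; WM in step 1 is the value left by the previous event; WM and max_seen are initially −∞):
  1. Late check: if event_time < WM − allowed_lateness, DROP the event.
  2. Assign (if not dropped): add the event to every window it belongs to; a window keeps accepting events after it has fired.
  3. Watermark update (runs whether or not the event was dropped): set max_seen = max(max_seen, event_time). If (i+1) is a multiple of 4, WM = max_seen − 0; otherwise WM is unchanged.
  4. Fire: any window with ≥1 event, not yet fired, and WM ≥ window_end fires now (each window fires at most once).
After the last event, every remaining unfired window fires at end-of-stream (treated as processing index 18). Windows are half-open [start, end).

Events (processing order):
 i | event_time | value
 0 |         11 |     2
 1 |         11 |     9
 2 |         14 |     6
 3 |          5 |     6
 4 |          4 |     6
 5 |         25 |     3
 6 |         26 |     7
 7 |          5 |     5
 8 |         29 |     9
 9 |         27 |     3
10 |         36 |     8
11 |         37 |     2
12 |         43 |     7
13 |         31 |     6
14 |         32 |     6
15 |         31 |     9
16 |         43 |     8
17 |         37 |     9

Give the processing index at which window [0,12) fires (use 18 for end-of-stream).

i=0 t=11 v=2: → [10,22),[5,17),[0,12); WM=−∞
i=1 t=11 v=9: → [10,22),[5,17),[0,12); WM=−∞
i=2 t=14 v=6: → [10,22),[5,17); WM=−∞
i=3 t=5 v=6: → [5,17),[0,12); WM=14; [0,12) fires=3
i=4 t=4 v=6: DROP (t<14-1); WM=14
i=5 t=25 v=3: → [25,37),[20,32),[15,27); WM=14
i=6 t=26 v=7: → [25,37),[20,32),[15,27); WM=14
i=7 t=5 v=5: DROP (t<14-1); WM=26; [5,17) fires=4 [10,22) fires=3
i=8 t=29 v=9: → [25,37),[20,32); WM=26
i=9 t=27 v=3: → [25,37),[20,32); WM=26
i=10 t=36 v=8: → [35,47),[30,42),[25,37); WM=26
i=11 t=37 v=2: → [35,47),[30,42); WM=37; [15,27) fires=2 [20,32) fires=4 [25,37) fires=5
i=12 t=43 v=7: → [40,52),[35,47); WM=37
i=13 t=31 v=6: DROP (t<37-1); WM=37
i=14 t=32 v=6: DROP (t<37-1); WM=37
i=15 t=31 v=9: DROP (t<37-1); WM=43; [30,42) fires=2
i=16 t=43 v=8: → [40,52),[35,47); WM=43
i=17 t=37 v=9: DROP (t<43-1); WM=43

3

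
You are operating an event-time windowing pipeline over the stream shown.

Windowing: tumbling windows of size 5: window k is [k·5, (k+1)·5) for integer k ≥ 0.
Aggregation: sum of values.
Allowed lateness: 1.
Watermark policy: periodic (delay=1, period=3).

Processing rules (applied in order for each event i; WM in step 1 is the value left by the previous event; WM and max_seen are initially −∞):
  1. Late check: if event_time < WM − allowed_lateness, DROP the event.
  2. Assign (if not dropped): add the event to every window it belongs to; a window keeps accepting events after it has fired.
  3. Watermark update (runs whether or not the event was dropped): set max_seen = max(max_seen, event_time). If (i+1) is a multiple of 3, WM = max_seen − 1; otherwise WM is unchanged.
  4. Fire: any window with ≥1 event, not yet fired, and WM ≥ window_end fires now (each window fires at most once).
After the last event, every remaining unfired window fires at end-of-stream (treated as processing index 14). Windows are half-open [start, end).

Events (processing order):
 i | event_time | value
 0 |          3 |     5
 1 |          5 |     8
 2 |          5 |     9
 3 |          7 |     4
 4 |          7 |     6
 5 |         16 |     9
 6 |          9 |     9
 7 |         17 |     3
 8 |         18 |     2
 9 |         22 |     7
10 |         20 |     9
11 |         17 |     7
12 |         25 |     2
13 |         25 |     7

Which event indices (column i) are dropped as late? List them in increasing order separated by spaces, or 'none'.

6

i=0 t=3 v=5: → [0,5); WM=−∞
i=1 t=5 v=8: → [5,10); WM=−∞
i=2 t=5 v=9: → [5,10); WM=4
i=3 t=7 v=4: → [5,10); WM=4
i=4 t=7 v=6: → [5,10); WM=4
i=5 t=16 v=9: → [15,20); WM=15; [0,5) fires=5 [5,10) fires=27
i=6 t=9 v=9: DROP (t<15-1); WM=15
i=7 t=17 v=3: → [15,20); WM=15
i=8 t=18 v=2: → [15,20); WM=17
i=9 t=22 v=7: → [20,25); WM=17
i=10 t=20 v=9: → [20,25); WM=17
i=11 t=17 v=7: → [15,20); WM=21; [15,20) fires=21
i=12 t=25 v=2: → [25,30); WM=21
i=13 t=25 v=7: → [25,30); WM=21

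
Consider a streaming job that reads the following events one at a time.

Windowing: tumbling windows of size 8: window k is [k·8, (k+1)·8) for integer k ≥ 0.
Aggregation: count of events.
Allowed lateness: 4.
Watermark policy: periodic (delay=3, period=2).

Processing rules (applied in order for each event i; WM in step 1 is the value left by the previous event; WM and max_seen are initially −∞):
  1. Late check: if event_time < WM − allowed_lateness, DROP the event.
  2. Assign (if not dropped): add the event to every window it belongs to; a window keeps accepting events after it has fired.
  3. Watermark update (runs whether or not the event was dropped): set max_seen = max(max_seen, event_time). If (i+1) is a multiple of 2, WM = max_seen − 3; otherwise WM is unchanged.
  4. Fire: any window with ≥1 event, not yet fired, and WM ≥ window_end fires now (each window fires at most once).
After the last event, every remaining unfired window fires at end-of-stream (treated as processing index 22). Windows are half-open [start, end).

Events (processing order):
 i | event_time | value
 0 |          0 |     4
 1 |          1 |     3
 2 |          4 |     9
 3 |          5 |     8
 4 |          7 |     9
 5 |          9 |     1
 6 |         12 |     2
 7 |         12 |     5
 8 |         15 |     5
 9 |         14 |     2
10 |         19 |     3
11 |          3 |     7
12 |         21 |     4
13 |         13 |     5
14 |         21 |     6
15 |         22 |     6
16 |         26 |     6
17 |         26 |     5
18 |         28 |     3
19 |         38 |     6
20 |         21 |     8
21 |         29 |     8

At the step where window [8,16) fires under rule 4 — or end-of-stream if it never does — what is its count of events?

5

i=0 t=0 v=4: → [0,8); WM=−∞
i=1 t=1 v=3: → [0,8); WM=-2
i=2 t=4 v=9: → [0,8); WM=-2
i=3 t=5 v=8: → [0,8); WM=2
i=4 t=7 v=9: → [0,8); WM=2
i=5 t=9 v=1: → [8,16); WM=6
i=6 t=12 v=2: → [8,16); WM=6
i=7 t=12 v=5: → [8,16); WM=9; [0,8) fires=5
i=8 t=15 v=5: → [8,16); WM=9
i=9 t=14 v=2: → [8,16); WM=12
i=10 t=19 v=3: → [16,24); WM=12
i=11 t=3 v=7: DROP (t<12-4); WM=16; [8,16) fires=5
i=12 t=21 v=4: → [16,24); WM=16
i=13 t=13 v=5: → [8,16); WM=18
i=14 t=21 v=6: → [16,24); WM=18
i=15 t=22 v=6: → [16,24); WM=19
i=16 t=26 v=6: → [24,32); WM=19
i=17 t=26 v=5: → [24,32); WM=23
i=18 t=28 v=3: → [24,32); WM=23
i=19 t=38 v=6: → [32,40); WM=35; [16,24) fires=4 [24,32) fires=3
i=20 t=21 v=8: DROP (t<35-4); WM=35
i=21 t=29 v=8: DROP (t<35-4); WM=35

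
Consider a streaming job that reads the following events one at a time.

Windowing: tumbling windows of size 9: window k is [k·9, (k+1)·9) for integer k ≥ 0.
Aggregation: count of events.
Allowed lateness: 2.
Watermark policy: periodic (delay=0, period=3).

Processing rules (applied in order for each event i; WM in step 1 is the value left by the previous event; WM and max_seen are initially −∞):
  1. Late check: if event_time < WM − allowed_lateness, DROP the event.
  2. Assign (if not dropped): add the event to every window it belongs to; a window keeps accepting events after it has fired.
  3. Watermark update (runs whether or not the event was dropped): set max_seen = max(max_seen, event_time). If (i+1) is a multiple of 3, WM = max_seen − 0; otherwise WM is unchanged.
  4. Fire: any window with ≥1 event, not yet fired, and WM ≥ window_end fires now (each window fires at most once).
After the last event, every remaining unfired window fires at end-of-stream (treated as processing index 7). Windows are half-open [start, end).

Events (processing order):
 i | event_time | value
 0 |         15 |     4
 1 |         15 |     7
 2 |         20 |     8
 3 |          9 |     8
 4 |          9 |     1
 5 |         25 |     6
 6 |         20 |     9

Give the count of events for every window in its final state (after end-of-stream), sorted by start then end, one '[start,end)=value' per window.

i=0 t=15 v=4: → [9,18); WM=−∞
i=1 t=15 v=7: → [9,18); WM=−∞
i=2 t=20 v=8: → [18,27); WM=20; [9,18) fires=2
i=3 t=9 v=8: DROP (t<20-2); WM=20
i=4 t=9 v=1: DROP (t<20-2); WM=20
i=5 t=25 v=6: → [18,27); WM=25
i=6 t=20 v=9: DROP (t<25-2); WM=25

[9,18)=2 [18,27)=2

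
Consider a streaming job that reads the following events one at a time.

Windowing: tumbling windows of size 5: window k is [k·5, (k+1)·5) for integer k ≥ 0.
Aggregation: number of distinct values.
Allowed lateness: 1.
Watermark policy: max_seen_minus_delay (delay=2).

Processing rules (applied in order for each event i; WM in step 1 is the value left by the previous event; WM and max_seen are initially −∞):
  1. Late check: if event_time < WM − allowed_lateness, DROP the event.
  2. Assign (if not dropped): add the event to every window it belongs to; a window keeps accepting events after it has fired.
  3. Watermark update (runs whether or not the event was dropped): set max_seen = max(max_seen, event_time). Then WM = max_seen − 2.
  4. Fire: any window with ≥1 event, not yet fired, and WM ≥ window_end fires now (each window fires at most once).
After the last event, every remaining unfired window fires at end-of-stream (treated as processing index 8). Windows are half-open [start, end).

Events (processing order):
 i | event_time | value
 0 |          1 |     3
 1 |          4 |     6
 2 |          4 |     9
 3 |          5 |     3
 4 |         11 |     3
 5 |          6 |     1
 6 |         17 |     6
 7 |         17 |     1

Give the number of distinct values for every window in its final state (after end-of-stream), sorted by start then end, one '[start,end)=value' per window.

i=0 t=1 v=3: → [0,5); WM=-1
i=1 t=4 v=6: → [0,5); WM=2
i=2 t=4 v=9: → [0,5); WM=2
i=3 t=5 v=3: → [5,10); WM=3
i=4 t=11 v=3: → [10,15); WM=9; [0,5) fires=3
i=5 t=6 v=1: DROP (t<9-1); WM=9
i=6 t=17 v=6: → [15,20); WM=15; [5,10) fires=1 [10,15) fires=1
i=7 t=17 v=1: → [15,20); WM=15

[0,5)=3 [5,10)=1 [10,15)=1 [15,20)=2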